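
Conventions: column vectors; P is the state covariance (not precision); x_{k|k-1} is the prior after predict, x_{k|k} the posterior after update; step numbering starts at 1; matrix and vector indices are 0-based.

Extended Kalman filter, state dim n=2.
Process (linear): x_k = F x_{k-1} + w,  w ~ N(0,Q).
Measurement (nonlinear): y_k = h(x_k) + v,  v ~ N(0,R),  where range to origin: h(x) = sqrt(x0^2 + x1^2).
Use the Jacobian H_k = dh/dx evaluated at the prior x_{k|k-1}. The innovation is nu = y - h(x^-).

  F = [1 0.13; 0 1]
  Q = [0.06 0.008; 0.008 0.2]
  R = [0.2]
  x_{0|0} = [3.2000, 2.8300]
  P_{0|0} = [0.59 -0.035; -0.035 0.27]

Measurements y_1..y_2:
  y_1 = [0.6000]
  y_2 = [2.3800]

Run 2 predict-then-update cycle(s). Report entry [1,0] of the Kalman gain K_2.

K[1,0] = 0.6268

step 1: x^-=[3.5679, 2.8300]  P^-=[0.6455 0.0081; 0.0081 0.4700]  H_jac=[0.7835 0.6214]  S=[0.7856]  K=[0.6501; 0.3799]  nu=[-3.9540]  x^+=[0.9973, 1.3280]  P^+=[0.3134 -0.1859; -0.1859 0.3566]
step 2: x^-=[1.1700, 1.3280]  P^-=[0.3311 -0.1315; -0.1315 0.5566]  H_jac=[0.6610 0.7503]  S=[0.5276]  K=[0.2278; 0.6268]  nu=[0.6101]  x^+=[1.3089, 1.7105]  P^+=[0.3037 -0.2069; -0.2069 0.3493]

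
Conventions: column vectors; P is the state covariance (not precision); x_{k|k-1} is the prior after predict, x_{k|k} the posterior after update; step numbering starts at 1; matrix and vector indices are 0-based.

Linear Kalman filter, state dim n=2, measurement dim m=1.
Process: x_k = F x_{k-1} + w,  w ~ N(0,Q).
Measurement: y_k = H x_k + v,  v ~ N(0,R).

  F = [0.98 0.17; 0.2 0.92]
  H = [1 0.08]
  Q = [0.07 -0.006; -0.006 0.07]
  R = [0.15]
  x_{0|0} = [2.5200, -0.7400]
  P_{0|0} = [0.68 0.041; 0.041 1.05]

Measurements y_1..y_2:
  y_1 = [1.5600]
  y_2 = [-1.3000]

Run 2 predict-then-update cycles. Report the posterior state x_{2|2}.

step 1: x^-=[2.3438, -0.1768]  P^-=[0.7671 0.3299; 0.3299 1.0010]  S=[0.9763]  K=[0.8128; 0.4199]  nu=[-0.7697]  x^+=[1.7183, -0.5000]  P^+=[0.1222 -0.0033; -0.0033 0.8289]
step 2: x^-=[1.5989, -0.1163]  P^-=[0.2102 0.1445; 0.1445 0.7752]  S=[0.3883]  K=[0.5711; 0.5318]  nu=[-2.8896]  x^+=[-0.0514, -1.6531]  P^+=[0.0835 0.0265; 0.0265 0.6654]

x_post = [-0.0514, -1.6531]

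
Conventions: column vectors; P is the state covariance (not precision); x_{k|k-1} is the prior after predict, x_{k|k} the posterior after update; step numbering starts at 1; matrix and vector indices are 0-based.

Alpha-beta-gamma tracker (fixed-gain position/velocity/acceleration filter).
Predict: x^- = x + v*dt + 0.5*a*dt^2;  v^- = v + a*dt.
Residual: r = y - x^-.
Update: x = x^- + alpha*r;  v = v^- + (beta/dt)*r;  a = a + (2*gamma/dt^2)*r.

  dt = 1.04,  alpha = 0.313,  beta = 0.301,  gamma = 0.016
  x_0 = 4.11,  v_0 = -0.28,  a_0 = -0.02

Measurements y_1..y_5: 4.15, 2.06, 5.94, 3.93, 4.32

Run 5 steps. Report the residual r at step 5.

step 1: x_pred=3.8080  r=0.3420  x^+=3.9150  v^+=-0.2018  a^+=-0.0099
step 2: x_pred=3.6998  r=-1.6398  x^+=3.1865  v^+=-0.6867  a^+=-0.0584
step 3: x_pred=2.4408  r=3.4992  x^+=3.5361  v^+=0.2653  a^+=0.0451
step 4: x_pred=3.8364  r=0.0936  x^+=3.8657  v^+=0.3394  a^+=0.0479
step 5: x_pred=4.2445  r=0.0755  x^+=4.2682  v^+=0.4110  a^+=0.0501

resid = 0.0755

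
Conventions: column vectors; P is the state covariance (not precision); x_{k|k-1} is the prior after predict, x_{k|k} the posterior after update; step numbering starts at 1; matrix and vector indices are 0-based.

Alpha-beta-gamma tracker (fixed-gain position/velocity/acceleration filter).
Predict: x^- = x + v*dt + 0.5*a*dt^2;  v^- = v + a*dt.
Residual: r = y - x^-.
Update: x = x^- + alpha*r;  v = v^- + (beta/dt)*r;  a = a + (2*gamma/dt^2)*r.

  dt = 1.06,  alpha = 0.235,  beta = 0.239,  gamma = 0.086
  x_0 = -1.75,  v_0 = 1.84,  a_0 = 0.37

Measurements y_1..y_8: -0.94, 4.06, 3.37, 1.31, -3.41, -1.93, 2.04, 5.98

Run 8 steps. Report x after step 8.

x_post = -8.2050

step 1: x_pred=0.4083  r=-1.3483  x^+=0.0914  v^+=1.9282  a^+=0.1636
step 2: x_pred=2.2272  r=1.8328  x^+=2.6579  v^+=2.5149  a^+=0.4442
step 3: x_pred=5.5732  r=-2.2032  x^+=5.0555  v^+=2.4889  a^+=0.1069
step 4: x_pred=7.7538  r=-6.4438  x^+=6.2395  v^+=1.1493  a^+=-0.8795
step 5: x_pred=6.9637  r=-10.3737  x^+=4.5259  v^+=-2.1219  a^+=-2.4675
step 6: x_pred=0.8904  r=-2.8204  x^+=0.2276  v^+=-5.3734  a^+=-2.8993
step 7: x_pred=-7.0970  r=9.1370  x^+=-4.9498  v^+=-6.3865  a^+=-1.5006
step 8: x_pred=-12.5625  r=18.5425  x^+=-8.2050  v^+=-3.7963  a^+=1.3379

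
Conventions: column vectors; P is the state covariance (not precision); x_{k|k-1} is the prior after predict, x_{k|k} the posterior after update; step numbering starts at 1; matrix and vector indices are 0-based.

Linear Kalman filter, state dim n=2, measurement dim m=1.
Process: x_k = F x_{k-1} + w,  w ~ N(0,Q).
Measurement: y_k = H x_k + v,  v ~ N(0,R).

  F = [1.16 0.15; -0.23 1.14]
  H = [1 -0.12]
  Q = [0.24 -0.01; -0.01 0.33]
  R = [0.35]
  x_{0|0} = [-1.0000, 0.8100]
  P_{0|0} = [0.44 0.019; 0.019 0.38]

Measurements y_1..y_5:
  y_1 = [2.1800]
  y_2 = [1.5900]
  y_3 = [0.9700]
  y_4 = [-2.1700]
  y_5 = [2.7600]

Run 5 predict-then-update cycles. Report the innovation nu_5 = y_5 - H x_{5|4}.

innov = [3.9205]

step 1: x^-=[-1.0385, 1.1534]  P^-=[0.8472 -0.0379; -0.0379 0.8372]  S=[1.2184]  K=[0.6991; -0.1136]  nu=[3.3569]  x^+=[1.3083, 0.7721]  P^+=[0.2517 0.0588; 0.0588 0.8214]
step 2: x^-=[1.6335, 0.5793]  P^-=[0.6177 0.1390; 0.1390 1.3800]  S=[0.9542]  K=[0.6299; -0.0278]  nu=[0.0260]  x^+=[1.6499, 0.5785]  P^+=[0.2391 0.1558; 0.1558 1.3793]
step 3: x^-=[2.0006, 0.2801]  P^-=[0.6470 0.3627; 0.3627 2.0535]  S=[0.9396]  K=[0.6423; 0.1237]  nu=[-0.9970]  x^+=[1.3602, 0.1567]  P^+=[0.2594 0.2880; 0.2880 2.0391]
step 4: x^-=[1.6013, -0.1342]  P^-=[0.7351 0.6404; 0.6404 2.8427]  S=[0.9724]  K=[0.6770; 0.3078]  nu=[-3.7875]  x^+=[-0.9627, -1.2999]  P^+=[0.2895 0.4378; 0.4378 2.7506]
step 5: x^-=[-1.3117, -1.2605]  P^-=[0.8438 0.9469; 0.9469 3.6904]  S=[1.0196]  K=[0.7161; 0.4944]  nu=[3.9205]  x^+=[1.4956, 0.6778]  P^+=[0.3209 0.5860; 0.5860 3.4412]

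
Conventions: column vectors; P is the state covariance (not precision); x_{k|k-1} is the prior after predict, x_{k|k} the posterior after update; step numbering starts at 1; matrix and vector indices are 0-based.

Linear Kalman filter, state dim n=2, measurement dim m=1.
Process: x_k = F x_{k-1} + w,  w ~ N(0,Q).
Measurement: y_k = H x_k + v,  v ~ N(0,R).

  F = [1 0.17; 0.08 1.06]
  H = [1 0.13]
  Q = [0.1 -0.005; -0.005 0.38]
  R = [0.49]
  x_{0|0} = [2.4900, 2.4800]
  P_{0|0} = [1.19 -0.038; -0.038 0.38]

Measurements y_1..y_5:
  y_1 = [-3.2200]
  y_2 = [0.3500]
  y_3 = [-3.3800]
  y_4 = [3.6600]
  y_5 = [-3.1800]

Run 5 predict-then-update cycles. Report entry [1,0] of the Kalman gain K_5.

step 1: x^-=[2.9116, 2.8280]  P^-=[1.2881 0.1179; 0.1179 0.8081]  S=[1.8224]  K=[0.7152; 0.1223]  nu=[-6.4992]  x^+=[-1.7368, 2.0329]  P^+=[0.3559 -0.0416; -0.0416 0.7809]
step 2: x^-=[-1.3912, 2.0160]  P^-=[0.4643 0.1196; 0.1196 1.2526]  S=[1.0065]  K=[0.4767; 0.2806]  nu=[1.4791]  x^+=[-0.6861, 2.4309]  P^+=[0.2355 -0.0151; -0.0151 1.1734]
step 3: x^-=[-0.2728, 2.5219]  P^-=[0.3643 0.2091; 0.2091 1.6974]  S=[0.9374]  K=[0.4177; 0.4585]  nu=[-3.4350]  x^+=[-1.7075, 0.9470]  P^+=[0.2008 0.0296; 0.0296 1.5003]
step 4: x^-=[-1.5465, 0.8672]  P^-=[0.3542 0.3132; 0.3132 2.0721]  S=[0.9607]  K=[0.4111; 0.6064]  nu=[5.0938]  x^+=[0.5476, 3.9562]  P^+=[0.1919 0.0737; 0.0737 1.7188]
step 5: x^-=[1.2202, 4.2374]  P^-=[0.3666 0.3992; 0.3992 2.3250]  S=[0.9997]  K=[0.4186; 0.7017]  nu=[-4.9510]  x^+=[-0.8525, 0.7634]  P^+=[0.1914 0.1056; 0.1056 1.8328]

K[1,0] = 0.7017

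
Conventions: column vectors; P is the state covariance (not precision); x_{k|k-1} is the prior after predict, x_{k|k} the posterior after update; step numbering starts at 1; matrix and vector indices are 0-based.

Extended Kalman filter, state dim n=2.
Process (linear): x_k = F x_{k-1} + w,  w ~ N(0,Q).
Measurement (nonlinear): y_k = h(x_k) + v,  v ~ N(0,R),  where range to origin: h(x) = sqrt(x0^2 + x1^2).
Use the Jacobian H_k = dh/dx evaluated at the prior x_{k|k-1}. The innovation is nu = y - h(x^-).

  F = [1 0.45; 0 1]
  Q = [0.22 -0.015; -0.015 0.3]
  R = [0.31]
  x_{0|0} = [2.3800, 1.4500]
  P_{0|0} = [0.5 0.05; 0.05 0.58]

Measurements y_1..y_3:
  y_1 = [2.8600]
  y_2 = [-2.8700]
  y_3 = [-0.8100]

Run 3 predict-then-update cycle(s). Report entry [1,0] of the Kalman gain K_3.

step 1: x^-=[3.0325, 1.4500]  P^-=[0.8824 0.2960; 0.2960 0.8800]  H_jac=[0.9022 0.4314]  S=[1.4224]  K=[0.6495; 0.4546]  nu=[-0.5013]  x^+=[2.7069, 1.2221]  P^+=[0.2825 -0.1240; -0.1240 0.5860]
step 2: x^-=[3.2568, 1.2221]  P^-=[0.5095 0.1247; 0.1247 0.8860]  H_jac=[0.9363 0.3513]  S=[0.9480]  K=[0.5494; 0.4515]  nu=[-6.3486]  x^+=[-0.2312, -1.6443]  P^+=[0.2234 -0.1105; -0.1105 0.6928]
step 3: x^-=[-0.9711, -1.6443]  P^-=[0.4842 0.1863; 0.1863 0.9928]  H_jac=[-0.5085 -0.8610]  S=[1.3344]  K=[-0.3047; -0.7116]  nu=[-2.7196]  x^+=[-0.1423, 0.2910]  P^+=[0.3603 -0.1031; -0.1031 0.3171]

K[1,0] = -0.7116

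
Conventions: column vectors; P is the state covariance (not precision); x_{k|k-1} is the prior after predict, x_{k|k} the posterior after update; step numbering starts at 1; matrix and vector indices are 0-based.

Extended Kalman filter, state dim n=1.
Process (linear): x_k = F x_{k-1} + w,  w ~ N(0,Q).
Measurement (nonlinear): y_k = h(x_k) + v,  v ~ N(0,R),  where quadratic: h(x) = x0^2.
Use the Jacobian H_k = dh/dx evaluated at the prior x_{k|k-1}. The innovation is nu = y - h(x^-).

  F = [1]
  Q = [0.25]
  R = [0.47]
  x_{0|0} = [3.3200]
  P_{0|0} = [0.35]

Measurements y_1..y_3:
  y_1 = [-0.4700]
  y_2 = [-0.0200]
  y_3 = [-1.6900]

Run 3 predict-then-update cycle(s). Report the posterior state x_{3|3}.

x_post = [-0.0081]

step 1: x^-=[3.3200]  P^-=[0.6000]  H_jac=[6.6400]  S=[26.9238]  K=[0.1480]  nu=[-11.4924]  x^+=[1.6194]  P^+=[0.0105]
step 2: x^-=[1.6194]  P^-=[0.2605]  H_jac=[3.2389]  S=[3.2024]  K=[0.2634]  nu=[-2.6426]  x^+=[0.9233]  P^+=[0.0382]
step 3: x^-=[0.9233]  P^-=[0.2882]  H_jac=[1.8466]  S=[1.4528]  K=[0.3663]  nu=[-2.5425]  x^+=[-0.0081]  P^+=[0.0932]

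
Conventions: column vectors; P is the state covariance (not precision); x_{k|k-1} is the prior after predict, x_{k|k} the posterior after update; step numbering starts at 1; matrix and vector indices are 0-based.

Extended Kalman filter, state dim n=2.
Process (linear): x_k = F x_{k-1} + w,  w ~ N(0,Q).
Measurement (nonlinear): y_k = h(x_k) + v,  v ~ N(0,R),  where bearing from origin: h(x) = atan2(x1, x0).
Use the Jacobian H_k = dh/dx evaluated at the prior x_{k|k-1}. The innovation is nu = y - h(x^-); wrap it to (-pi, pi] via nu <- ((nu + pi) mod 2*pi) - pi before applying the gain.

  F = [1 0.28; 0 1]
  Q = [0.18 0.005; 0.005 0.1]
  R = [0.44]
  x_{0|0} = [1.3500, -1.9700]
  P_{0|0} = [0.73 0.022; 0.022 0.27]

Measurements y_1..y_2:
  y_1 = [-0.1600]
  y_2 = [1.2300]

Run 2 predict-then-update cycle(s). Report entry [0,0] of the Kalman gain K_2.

K[0,0] = 0.6270

step 1: x^-=[0.7984, -1.9700]  P^-=[0.9435 0.1026; 0.1026 0.3700]  H_jac=[0.4360 0.1767]  S=[0.6467]  K=[0.6641; 0.1703]  nu=[1.0257]  x^+=[1.4796, -1.7954]  P^+=[0.6583 0.0295; 0.0295 0.3513]
step 2: x^-=[0.9769, -1.7954]  P^-=[0.8823 0.1328; 0.1328 0.4513]  H_jac=[0.4298 0.2338]  S=[0.6543]  K=[0.6270; 0.2485]  nu=[2.3025]  x^+=[2.4205, -1.2232]  P^+=[0.6251 0.0309; 0.0309 0.4108]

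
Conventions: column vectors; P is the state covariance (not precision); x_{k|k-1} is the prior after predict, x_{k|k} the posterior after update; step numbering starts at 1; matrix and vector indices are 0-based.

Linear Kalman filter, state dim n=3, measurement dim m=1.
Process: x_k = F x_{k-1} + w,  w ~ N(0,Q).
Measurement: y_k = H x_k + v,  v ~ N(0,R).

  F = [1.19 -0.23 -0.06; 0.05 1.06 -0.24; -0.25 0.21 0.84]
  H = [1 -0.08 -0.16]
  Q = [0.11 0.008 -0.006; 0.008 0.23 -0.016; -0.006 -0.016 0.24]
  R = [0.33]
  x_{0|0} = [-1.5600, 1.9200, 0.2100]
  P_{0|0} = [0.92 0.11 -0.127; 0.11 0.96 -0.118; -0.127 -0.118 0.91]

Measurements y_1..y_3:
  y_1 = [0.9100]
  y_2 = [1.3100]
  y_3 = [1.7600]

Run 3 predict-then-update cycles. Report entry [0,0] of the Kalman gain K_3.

K[0,0] = 0.5574

step 1: x^-=[-2.3106, 1.9068, 0.9696]  P^-=[1.4215 0.0169 -0.4427; 0.0169 1.4381 -0.1373; -0.4427 -0.1373 0.9821]  S=[1.9213]  K=[0.7760; -0.0396; -0.3065]  nu=[3.5283]  x^+=[0.4275, 1.7670, -0.1117]  P^+=[0.2645 0.0760 0.0143; 0.0760 1.4351 -0.1607; 0.0143 -0.1607 0.8016]
step 2: x^-=[0.1090, 1.9212, 0.1703]  P^-=[0.5152 -0.2223 -0.1235; -0.2223 1.9788 -0.0143; -0.1235 -0.0143 0.8148]  S=[0.9535]  K=[0.5797; -0.3968; -0.2650]  nu=[1.3820]  x^+=[0.9102, 1.3728, -0.1959]  P^+=[0.1948 -0.0030 0.0230; -0.0030 1.8286 -0.1146; 0.0230 -0.1146 0.7478]
step 3: x^-=[0.7791, 1.5477, -0.1038]  P^-=[0.4804 -0.4249 -0.1439; -0.4249 2.3856 0.1447; -0.1439 0.1447 0.8107]  S=[0.9642]  K=[0.5574; -0.6626; -0.2958]  nu=[1.0881]  x^+=[1.3856, 0.8267, -0.4257]  P^+=[0.1808 -0.0688 0.0150; -0.0688 1.9623 -0.0443; 0.0150 -0.0443 0.7263]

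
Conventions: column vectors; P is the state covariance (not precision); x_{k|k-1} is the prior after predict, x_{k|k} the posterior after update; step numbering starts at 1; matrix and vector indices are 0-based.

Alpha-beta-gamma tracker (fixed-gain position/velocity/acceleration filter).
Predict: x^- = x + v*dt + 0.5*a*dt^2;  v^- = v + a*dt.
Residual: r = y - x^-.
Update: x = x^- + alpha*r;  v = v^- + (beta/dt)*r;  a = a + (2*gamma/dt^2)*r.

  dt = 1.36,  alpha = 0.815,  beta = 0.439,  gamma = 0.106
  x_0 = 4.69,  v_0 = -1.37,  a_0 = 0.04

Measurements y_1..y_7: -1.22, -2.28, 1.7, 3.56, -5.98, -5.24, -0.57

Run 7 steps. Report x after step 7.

step 1: x_pred=2.8638  r=-4.0838  x^+=-0.4645  v^+=-2.6338  a^+=-0.4281
step 2: x_pred=-4.4424  r=2.1624  x^+=-2.6800  v^+=-2.5180  a^+=-0.1802
step 3: x_pred=-6.2712  r=7.9712  x^+=0.2253  v^+=-0.1901  a^+=0.7334
step 4: x_pred=0.6451  r=2.9149  x^+=3.0207  v^+=1.7483  a^+=1.0675
step 5: x_pred=6.3857  r=-12.3657  x^+=-3.6923  v^+=-0.7914  a^+=-0.3498
step 6: x_pred=-5.0922  r=-0.1478  x^+=-5.2127  v^+=-1.3149  a^+=-0.3668
step 7: x_pred=-7.3401  r=6.7701  x^+=-1.8225  v^+=0.3717  a^+=0.4092

x_post = -1.8225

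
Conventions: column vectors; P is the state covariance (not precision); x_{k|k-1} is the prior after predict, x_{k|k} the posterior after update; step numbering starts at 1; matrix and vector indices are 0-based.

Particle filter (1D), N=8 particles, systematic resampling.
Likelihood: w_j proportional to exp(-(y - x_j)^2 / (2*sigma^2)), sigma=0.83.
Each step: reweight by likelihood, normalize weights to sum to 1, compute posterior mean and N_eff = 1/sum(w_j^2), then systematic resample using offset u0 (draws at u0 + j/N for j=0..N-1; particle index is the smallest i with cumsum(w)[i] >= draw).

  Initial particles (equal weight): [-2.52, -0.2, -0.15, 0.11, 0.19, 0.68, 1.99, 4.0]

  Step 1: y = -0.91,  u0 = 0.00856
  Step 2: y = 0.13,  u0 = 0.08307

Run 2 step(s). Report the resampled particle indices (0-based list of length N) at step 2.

step 1: w=[0.0597, 0.2719, 0.2578, 0.1842, 0.1629, 0.0626, 0.0009, 0.0000]  mean=-0.1481  Neff=4.7998  idx=[0, 1, 1, 2, 2, 3, 3, 4]
step 2: w=[0.0009, 0.1371, 0.1371, 0.1402, 0.1402, 0.1483, 0.1483, 0.1480]  mean=-0.0384  Neff=7.0045  idx=[1, 2, 3, 4, 5, 6, 6, 7]

resampled_idx = [1, 2, 3, 4, 5, 6, 6, 7]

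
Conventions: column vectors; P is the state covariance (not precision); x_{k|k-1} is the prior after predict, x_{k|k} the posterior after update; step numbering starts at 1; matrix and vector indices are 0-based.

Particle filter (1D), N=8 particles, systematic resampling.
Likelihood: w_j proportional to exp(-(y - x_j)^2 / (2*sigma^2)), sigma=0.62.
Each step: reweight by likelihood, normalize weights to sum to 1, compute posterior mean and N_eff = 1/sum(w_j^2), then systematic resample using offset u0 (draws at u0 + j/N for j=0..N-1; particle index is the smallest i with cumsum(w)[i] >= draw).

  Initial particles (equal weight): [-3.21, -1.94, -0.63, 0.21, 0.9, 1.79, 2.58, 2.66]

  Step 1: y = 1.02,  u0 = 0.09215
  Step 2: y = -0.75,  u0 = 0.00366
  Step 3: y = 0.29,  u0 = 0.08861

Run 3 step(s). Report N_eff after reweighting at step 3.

N_eff = 7.8642

step 1: w=[0.0000, 0.0000, 0.0147, 0.2161, 0.4979, 0.2346, 0.0214, 0.0153]  mean=1.0001  Neff=2.8530  idx=[3, 3, 4, 4, 4, 4, 5, 6]
step 2: w=[0.4193, 0.4193, 0.0403, 0.0403, 0.0403, 0.0403, 0.0003, 0.0000]  mean=0.3217  Neff=2.7928  idx=[0, 0, 0, 0, 1, 1, 1, 2]
step 3: w=[0.1312, 0.1312, 0.1312, 0.1312, 0.1312, 0.1312, 0.1312, 0.0815]  mean=0.2663  Neff=7.8642  idx=[0, 1, 2, 3, 4, 5, 6, 7]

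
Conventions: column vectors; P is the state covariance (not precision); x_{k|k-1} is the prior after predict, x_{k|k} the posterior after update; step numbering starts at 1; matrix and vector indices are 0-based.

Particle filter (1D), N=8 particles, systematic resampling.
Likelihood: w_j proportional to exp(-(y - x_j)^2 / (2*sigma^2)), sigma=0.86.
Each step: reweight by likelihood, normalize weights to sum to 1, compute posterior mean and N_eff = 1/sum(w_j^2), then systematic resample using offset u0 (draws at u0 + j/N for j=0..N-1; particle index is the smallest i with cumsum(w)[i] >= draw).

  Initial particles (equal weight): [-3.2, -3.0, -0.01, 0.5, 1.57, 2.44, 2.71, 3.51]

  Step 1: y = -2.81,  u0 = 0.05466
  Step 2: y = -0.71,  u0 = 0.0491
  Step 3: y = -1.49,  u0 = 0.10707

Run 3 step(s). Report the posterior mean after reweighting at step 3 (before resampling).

step 1: w=[0.4790, 0.5181, 0.0026, 0.0003, 0.0000, 0.0000, 0.0000, 0.0000]  mean=-3.0867  Neff=2.0088  idx=[0, 0, 0, 0, 1, 1, 1, 1]
step 2: w=[0.0860, 0.0860, 0.0860, 0.0860, 0.1640, 0.1640, 0.1640, 0.1640]  mean=-3.0688  Neff=7.2889  idx=[0, 2, 3, 4, 5, 6, 6, 7]
step 3: w=[0.0932, 0.0932, 0.0932, 0.1441, 0.1441, 0.1441, 0.1441, 0.1441]  mean=-3.0559  Neff=7.7013  idx=[1, 2, 3, 4, 5, 6, 7, 7]

post_mean = -3.0559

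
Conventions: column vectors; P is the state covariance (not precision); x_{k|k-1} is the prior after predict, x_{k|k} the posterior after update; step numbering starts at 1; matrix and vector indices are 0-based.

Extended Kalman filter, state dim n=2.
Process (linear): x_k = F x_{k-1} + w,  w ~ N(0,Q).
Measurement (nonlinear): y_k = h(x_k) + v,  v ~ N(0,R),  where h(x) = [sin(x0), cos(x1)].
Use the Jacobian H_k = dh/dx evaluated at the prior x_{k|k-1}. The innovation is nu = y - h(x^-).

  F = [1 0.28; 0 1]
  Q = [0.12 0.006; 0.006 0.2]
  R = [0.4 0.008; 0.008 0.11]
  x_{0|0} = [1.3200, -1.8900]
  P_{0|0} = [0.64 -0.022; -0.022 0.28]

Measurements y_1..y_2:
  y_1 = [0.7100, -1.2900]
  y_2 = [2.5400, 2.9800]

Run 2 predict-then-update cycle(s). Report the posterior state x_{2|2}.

step 1: x^-=[0.7908, -1.8900]  P^-=[0.7696 0.0624; 0.0624 0.4800]  H_jac=[0.7033 0.0000; 0.0000 0.9495]  S=[0.7807 0.0497; 0.0497 0.5427]  K=[0.6904 0.0460; 0.0028 0.8395]  nu=[-0.0009, -0.9762]  x^+=[0.7453, -2.7095]  P^+=[0.3932 0.0111; 0.0111 0.0973]
step 2: x^-=[-0.0134, -2.7095]  P^-=[0.5271 0.0444; 0.0444 0.2973]  H_jac=[0.9999 0.0000; 0.0000 0.4188]  S=[0.9270 0.0266; 0.0266 0.1621]  K=[0.5679 0.0215; 0.0260 0.7636]  nu=[2.5534, 3.8881]  x^+=[1.5204, 0.3257]  P^+=[0.2274 0.0165; 0.0165 0.2011]

x_post = [1.5204, 0.3257]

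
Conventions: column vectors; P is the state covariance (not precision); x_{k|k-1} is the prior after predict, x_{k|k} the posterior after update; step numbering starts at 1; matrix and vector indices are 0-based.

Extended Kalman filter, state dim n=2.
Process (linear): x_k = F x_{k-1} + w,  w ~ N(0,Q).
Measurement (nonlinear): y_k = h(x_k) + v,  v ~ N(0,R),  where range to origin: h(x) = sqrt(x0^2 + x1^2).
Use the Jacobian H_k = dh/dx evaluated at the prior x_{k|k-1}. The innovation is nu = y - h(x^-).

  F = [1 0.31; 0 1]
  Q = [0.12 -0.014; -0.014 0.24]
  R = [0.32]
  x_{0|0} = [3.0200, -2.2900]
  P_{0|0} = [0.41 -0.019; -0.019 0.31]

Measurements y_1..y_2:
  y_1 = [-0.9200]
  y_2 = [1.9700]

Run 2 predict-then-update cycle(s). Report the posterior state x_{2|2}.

x_post = [0.6310, -1.1922]

step 1: x^-=[2.3101, -2.2900]  P^-=[0.5480 0.0631; 0.0631 0.5500]  H_jac=[0.7102 -0.7040]  S=[0.8059]  K=[0.4278; -0.4249]  nu=[-4.1728]  x^+=[0.5250, -0.5172]  P^+=[0.4005 0.2096; 0.2096 0.4045]
step 2: x^-=[0.3646, -0.5172]  P^-=[0.6893 0.3210; 0.3210 0.6445]  H_jac=[0.5762 -0.8173]  S=[0.6771]  K=[0.1992; -0.5048]  nu=[1.3372]  x^+=[0.6310, -1.1922]  P^+=[0.6625 0.3891; 0.3891 0.4720]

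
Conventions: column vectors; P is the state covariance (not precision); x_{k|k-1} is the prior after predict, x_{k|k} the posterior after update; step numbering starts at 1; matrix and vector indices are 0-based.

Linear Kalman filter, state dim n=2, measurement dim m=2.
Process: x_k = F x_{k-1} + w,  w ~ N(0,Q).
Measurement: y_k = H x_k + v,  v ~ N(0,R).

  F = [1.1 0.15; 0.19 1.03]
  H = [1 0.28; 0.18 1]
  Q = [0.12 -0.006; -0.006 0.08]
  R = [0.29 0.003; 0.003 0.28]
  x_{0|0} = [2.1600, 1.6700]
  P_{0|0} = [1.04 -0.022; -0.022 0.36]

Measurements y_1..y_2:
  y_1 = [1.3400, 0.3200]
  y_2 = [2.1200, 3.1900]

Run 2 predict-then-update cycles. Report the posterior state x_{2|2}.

x_post = [1.6391, 1.9135]

step 1: x^-=[2.6265, 2.1305]  P^-=[1.3792 0.2414; 0.2414 0.4909]  S=[1.8429 0.6423; 0.6423 0.9025]  K=[0.7926 -0.0215; -0.0010 0.5928]  nu=[-1.8830, -2.2833]  x^+=[1.1831, 0.7789]  P^+=[0.2430 -0.0474; -0.0474 0.1745]
step 2: x^-=[1.4182, 1.0271]  P^-=[0.4024 0.0167; 0.0167 0.2554]  S=[0.7218 0.1645; 0.1645 0.5544]  K=[0.5656 -0.0070; 0.0172 0.4609]  nu=[0.4142, 1.9076]  x^+=[1.6391, 1.9135]  P^+=[0.1728 -0.0314; -0.0314 0.1348]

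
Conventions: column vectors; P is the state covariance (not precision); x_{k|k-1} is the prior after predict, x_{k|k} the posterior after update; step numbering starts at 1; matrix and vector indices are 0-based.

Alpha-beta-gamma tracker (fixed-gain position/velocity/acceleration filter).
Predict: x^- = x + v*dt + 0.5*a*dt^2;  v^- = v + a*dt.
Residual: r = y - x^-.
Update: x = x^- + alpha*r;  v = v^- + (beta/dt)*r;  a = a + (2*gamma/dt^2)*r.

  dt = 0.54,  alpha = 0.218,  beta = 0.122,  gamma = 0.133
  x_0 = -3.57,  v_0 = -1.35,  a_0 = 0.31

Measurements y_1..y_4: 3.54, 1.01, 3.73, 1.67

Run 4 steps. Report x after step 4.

step 1: x_pred=-4.2538  r=7.7938  x^+=-2.5548  v^+=0.5782  a^+=7.4196
step 2: x_pred=-1.1607  r=2.1707  x^+=-0.6875  v^+=5.0752  a^+=9.3997
step 3: x_pred=3.4236  r=0.3064  x^+=3.4904  v^+=10.2203  a^+=9.6793
step 4: x_pred=10.4206  r=-8.7506  x^+=8.5130  v^+=13.4701  a^+=1.6969

x_post = 8.5130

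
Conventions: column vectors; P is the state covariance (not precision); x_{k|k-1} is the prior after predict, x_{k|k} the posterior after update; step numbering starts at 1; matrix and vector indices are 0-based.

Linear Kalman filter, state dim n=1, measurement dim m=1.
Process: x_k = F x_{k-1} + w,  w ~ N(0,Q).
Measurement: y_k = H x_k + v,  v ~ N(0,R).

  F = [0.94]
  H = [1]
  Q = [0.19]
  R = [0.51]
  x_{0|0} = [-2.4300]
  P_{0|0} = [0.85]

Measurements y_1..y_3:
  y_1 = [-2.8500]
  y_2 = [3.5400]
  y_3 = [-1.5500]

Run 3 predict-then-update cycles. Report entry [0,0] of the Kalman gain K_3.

step 1: x^-=[-2.2842]  P^-=[0.9411]  S=[1.4511]  K=[0.6485]  nu=[-0.5658]  x^+=[-2.6511]  P^+=[0.3308]
step 2: x^-=[-2.4921]  P^-=[0.4823]  S=[0.9923]  K=[0.4860]  nu=[6.0321]  x^+=[0.4396]  P^+=[0.2479]
step 3: x^-=[0.4132]  P^-=[0.4090]  S=[0.9190]  K=[0.4451]  nu=[-1.9632]  x^+=[-0.4605]  P^+=[0.2270]

K[0,0] = 0.4451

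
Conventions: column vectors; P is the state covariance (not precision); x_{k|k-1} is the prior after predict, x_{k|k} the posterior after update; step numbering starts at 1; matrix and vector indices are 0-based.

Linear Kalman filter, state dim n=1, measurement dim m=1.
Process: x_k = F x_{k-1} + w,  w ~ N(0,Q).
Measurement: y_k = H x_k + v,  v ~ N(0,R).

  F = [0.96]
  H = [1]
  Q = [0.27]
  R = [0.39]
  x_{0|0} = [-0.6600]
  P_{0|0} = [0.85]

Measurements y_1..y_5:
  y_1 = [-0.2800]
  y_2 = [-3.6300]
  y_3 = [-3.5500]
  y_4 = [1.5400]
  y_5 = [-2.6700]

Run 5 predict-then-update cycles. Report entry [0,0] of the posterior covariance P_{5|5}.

P_post[0,0] = 0.2123

step 1: x^-=[-0.6336]  P^-=[1.0534]  S=[1.4434]  K=[0.7298]  nu=[0.3536]  x^+=[-0.3755]  P^+=[0.2846]
step 2: x^-=[-0.3605]  P^-=[0.5323]  S=[0.9223]  K=[0.5771]  nu=[-3.2695]  x^+=[-2.2475]  P^+=[0.2251]
step 3: x^-=[-2.1576]  P^-=[0.4774]  S=[0.8674]  K=[0.5504]  nu=[-1.3924]  x^+=[-2.9240]  P^+=[0.2147]
step 4: x^-=[-2.8070]  P^-=[0.4678]  S=[0.8578]  K=[0.5454]  nu=[4.3470]  x^+=[-0.4363]  P^+=[0.2127]
step 5: x^-=[-0.4189]  P^-=[0.4660]  S=[0.8560]  K=[0.5444]  nu=[-2.2511]  x^+=[-1.6444]  P^+=[0.2123]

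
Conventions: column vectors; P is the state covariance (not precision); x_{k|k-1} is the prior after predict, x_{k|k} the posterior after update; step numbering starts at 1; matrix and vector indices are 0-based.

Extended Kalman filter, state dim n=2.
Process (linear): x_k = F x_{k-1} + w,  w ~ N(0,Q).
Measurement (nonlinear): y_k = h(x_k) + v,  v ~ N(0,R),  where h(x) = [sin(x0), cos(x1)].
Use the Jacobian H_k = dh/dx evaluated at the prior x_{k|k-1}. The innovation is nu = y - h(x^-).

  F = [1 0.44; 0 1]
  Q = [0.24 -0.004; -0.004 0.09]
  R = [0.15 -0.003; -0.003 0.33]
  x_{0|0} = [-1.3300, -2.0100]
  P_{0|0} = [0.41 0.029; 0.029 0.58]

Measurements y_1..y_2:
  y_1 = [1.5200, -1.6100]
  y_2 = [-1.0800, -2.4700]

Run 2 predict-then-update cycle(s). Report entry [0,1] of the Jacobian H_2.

step 1: x^-=[-2.2144, -2.0100]  P^-=[0.7878 0.2802; 0.2802 0.6700]  H_jac=[-0.6001 0.0000; 0.0000 0.9051]  S=[0.4337 -0.1552; -0.1552 0.8789]  K=[-1.0534 0.1026; -0.1503 0.6635]  nu=[2.3199, -1.1848]  x^+=[-4.7797, -3.1447]  P^+=[0.2638 0.0409; 0.0409 0.2424]
step 2: x^-=[-6.1634, -3.1447]  P^-=[0.5867 0.1435; 0.1435 0.3324]  H_jac=[0.9928 0.0000; 0.0000 -0.0032]  S=[0.7283 -0.0034; -0.0034 0.3300]  K=[0.7998 0.0070; 0.1957 -0.0011]  nu=[-1.1995, -1.4700]  x^+=[-7.1330, -3.3778]  P^+=[0.1208 0.0296; 0.0296 0.3045]

H_jac[0,1] = 0.0000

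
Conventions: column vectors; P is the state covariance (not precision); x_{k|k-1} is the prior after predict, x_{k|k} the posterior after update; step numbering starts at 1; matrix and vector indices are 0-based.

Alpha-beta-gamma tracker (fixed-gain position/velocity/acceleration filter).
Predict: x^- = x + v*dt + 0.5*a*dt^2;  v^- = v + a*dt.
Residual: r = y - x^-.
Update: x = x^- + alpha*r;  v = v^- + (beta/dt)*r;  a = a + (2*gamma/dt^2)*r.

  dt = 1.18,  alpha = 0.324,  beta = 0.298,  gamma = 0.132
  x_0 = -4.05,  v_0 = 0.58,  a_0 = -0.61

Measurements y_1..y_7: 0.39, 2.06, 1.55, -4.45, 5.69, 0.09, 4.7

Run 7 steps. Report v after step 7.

step 1: x_pred=-3.7903  r=4.1803  x^+=-2.4359  v^+=0.9159  a^+=0.1826
step 2: x_pred=-1.2280  r=3.2880  x^+=-0.1627  v^+=1.9617  a^+=0.8060
step 3: x_pred=2.7133  r=-1.1633  x^+=2.3364  v^+=2.6190  a^+=0.5854
step 4: x_pred=5.8344  r=-10.2844  x^+=2.5022  v^+=0.7126  a^+=-1.3645
step 5: x_pred=2.3931  r=3.2969  x^+=3.4613  v^+=-0.0649  a^+=-0.7394
step 6: x_pred=2.8699  r=-2.7799  x^+=1.9692  v^+=-1.6395  a^+=-1.2665
step 7: x_pred=-0.8470  r=5.5470  x^+=0.9502  v^+=-1.7330  a^+=-0.2148

v_post = -1.7330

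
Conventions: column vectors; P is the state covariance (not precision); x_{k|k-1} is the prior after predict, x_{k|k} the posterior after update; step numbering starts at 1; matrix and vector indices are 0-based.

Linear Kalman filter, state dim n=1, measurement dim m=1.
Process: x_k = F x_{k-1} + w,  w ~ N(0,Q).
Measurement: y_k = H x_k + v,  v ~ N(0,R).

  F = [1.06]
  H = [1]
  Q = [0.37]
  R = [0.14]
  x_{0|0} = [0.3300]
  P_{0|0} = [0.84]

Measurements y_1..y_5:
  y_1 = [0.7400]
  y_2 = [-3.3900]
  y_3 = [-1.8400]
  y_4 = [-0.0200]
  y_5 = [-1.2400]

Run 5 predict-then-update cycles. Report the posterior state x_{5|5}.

x_post = [-1.0804]

step 1: x^-=[0.3498]  P^-=[1.3138]  S=[1.4538]  K=[0.9037]  nu=[0.3902]  x^+=[0.7024]  P^+=[0.1265]
step 2: x^-=[0.7446]  P^-=[0.5122]  S=[0.6522]  K=[0.7853]  nu=[-4.1346]  x^+=[-2.5024]  P^+=[0.1099]
step 3: x^-=[-2.6526]  P^-=[0.4935]  S=[0.6335]  K=[0.7790]  nu=[0.8126]  x^+=[-2.0196]  P^+=[0.1091]
step 4: x^-=[-2.1407]  P^-=[0.4925]  S=[0.6325]  K=[0.7787]  nu=[2.1207]  x^+=[-0.4894]  P^+=[0.1090]
step 5: x^-=[-0.5187]  P^-=[0.4925]  S=[0.6325]  K=[0.7787]  nu=[-0.7213]  x^+=[-1.0804]  P^+=[0.1090]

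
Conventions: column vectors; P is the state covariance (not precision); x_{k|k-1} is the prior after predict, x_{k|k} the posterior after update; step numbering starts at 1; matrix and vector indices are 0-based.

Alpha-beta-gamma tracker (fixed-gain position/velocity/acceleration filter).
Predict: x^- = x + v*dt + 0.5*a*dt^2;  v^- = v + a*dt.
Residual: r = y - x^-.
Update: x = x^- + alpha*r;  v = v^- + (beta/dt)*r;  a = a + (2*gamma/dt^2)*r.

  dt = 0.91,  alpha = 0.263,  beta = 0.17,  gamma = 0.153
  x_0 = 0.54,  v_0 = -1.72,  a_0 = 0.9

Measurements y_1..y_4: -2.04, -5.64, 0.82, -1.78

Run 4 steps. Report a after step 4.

step 1: x_pred=-0.6526  r=-1.3874  x^+=-1.0175  v^+=-1.1602  a^+=0.3873
step 2: x_pred=-1.9129  r=-3.7271  x^+=-2.8931  v^+=-1.5040  a^+=-0.9899
step 3: x_pred=-4.6716  r=5.4916  x^+=-3.2273  v^+=-1.3790  a^+=1.0393
step 4: x_pred=-4.0519  r=2.2719  x^+=-3.4544  v^+=-0.0088  a^+=1.8788

a_post = 1.8788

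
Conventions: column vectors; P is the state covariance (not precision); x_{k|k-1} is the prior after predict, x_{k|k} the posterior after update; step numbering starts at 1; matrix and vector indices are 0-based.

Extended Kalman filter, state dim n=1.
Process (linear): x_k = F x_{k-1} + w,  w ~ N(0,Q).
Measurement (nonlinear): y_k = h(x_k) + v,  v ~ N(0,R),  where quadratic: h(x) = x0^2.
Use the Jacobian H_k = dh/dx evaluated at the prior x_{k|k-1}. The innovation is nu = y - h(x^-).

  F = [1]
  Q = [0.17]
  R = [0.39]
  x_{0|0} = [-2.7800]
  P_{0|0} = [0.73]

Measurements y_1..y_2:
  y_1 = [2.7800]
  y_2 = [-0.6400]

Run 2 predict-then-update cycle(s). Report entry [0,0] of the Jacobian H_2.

step 1: x^-=[-2.7800]  P^-=[0.9000]  H_jac=[-5.5600]  S=[28.2122]  K=[-0.1774]  nu=[-4.9484]  x^+=[-1.9023]  P^+=[0.0124]
step 2: x^-=[-1.9023]  P^-=[0.1824]  H_jac=[-3.8046]  S=[3.0308]  K=[-0.2290]  nu=[-4.2588]  x^+=[-0.9270]  P^+=[0.0235]

H_jac[0,0] = -3.8046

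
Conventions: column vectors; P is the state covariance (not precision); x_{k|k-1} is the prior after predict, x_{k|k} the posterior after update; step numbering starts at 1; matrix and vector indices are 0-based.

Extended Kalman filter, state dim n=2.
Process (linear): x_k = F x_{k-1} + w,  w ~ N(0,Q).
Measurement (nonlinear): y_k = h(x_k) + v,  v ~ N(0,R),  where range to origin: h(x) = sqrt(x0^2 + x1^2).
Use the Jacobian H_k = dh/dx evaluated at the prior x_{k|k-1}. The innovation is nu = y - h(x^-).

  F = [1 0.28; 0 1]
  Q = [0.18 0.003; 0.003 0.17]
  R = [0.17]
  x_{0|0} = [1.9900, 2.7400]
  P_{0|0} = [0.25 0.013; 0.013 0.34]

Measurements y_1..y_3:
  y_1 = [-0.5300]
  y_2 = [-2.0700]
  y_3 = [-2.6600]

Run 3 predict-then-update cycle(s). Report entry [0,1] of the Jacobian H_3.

step 1: x^-=[2.7572, 2.7400]  P^-=[0.4639 0.1112; 0.1112 0.5100]  H_jac=[0.7093 0.7049]  S=[0.7680]  K=[0.5305; 0.5708]  nu=[-4.4171]  x^+=[0.4138, 0.2188]  P^+=[0.2478 -0.1214; -0.1214 0.2598]
step 2: x^-=[0.4750, 0.2188]  P^-=[0.3802 -0.0456; -0.0456 0.4298]  H_jac=[0.9083 0.4184]  S=[0.5242]  K=[0.6223; 0.2640]  nu=[-2.5930]  x^+=[-1.1387, -0.4656]  P^+=[0.1772 -0.1317; -0.1317 0.3933]
step 3: x^-=[-1.2690, -0.4656]  P^-=[0.3142 -0.0186; -0.0186 0.5633]  H_jac=[-0.9388 -0.3445]  S=[0.5017]  K=[-0.5752; -0.3519]  nu=[-4.0118]  x^+=[1.0384, 0.9460]  P^+=[0.1482 -0.1202; -0.1202 0.5011]

H_jac[0,1] = -0.3445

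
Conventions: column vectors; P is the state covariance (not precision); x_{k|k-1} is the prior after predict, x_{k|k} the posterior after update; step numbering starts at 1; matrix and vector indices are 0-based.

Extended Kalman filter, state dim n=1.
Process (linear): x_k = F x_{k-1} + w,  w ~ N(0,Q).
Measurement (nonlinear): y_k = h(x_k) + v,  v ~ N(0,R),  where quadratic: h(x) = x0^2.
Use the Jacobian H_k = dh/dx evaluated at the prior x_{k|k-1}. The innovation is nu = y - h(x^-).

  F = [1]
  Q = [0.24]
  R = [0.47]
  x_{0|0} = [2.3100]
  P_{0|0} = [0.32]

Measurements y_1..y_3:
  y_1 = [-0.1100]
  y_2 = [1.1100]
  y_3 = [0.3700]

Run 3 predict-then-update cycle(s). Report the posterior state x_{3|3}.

step 1: x^-=[2.3100]  P^-=[0.5600]  H_jac=[4.6200]  S=[12.4229]  K=[0.2083]  nu=[-5.4461]  x^+=[1.1758]  P^+=[0.0212]
step 2: x^-=[1.1758]  P^-=[0.2612]  H_jac=[2.3516]  S=[1.9143]  K=[0.3208]  nu=[-0.2725]  x^+=[1.0884]  P^+=[0.0641]
step 3: x^-=[1.0884]  P^-=[0.3041]  H_jac=[2.1767]  S=[1.9110]  K=[0.3464]  nu=[-0.8145]  x^+=[0.8062]  P^+=[0.0748]

x_post = [0.8062]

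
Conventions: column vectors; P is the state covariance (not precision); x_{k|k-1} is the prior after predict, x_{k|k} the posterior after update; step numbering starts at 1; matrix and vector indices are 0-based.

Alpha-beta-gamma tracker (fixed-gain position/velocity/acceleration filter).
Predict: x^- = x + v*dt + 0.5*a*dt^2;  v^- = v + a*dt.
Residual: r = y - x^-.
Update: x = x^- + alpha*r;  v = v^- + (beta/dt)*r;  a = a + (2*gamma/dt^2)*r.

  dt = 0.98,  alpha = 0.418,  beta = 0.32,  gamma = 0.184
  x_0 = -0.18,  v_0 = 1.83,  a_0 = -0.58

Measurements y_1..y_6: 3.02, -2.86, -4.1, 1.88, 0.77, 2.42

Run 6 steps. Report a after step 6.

step 1: x_pred=1.3349  r=1.6851  x^+=2.0393  v^+=1.8118  a^+=0.0657
step 2: x_pred=3.8464  r=-6.7064  x^+=1.0431  v^+=-0.3136  a^+=-2.5040
step 3: x_pred=-0.4667  r=-3.6333  x^+=-1.9854  v^+=-3.9540  a^+=-3.8962
step 4: x_pred=-7.7313  r=9.6113  x^+=-3.7138  v^+=-4.6339  a^+=-0.2134
step 5: x_pred=-8.3575  r=9.1275  x^+=-4.5422  v^+=-1.8627  a^+=3.2840
step 6: x_pred=-4.7907  r=7.2107  x^+=-1.7766  v^+=3.7101  a^+=6.0469

a_post = 6.0469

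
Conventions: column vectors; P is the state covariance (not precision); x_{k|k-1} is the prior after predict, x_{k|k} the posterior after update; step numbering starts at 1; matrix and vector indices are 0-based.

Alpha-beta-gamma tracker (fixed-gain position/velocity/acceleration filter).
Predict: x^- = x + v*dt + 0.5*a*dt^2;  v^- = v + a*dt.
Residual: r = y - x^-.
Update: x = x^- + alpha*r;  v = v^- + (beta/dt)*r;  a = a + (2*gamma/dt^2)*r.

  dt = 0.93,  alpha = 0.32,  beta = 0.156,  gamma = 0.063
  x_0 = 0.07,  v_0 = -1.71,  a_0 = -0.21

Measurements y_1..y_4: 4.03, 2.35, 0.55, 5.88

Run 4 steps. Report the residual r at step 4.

resid = 3.7458

step 1: x_pred=-1.6111  r=5.6411  x^+=0.1940  v^+=-0.9590  a^+=0.6118
step 2: x_pred=-0.4333  r=2.7833  x^+=0.4574  v^+=0.0768  a^+=1.0173
step 3: x_pred=0.9687  r=-0.4187  x^+=0.8347  v^+=0.9526  a^+=0.9563
step 4: x_pred=2.1342  r=3.7458  x^+=3.3329  v^+=2.4703  a^+=1.5020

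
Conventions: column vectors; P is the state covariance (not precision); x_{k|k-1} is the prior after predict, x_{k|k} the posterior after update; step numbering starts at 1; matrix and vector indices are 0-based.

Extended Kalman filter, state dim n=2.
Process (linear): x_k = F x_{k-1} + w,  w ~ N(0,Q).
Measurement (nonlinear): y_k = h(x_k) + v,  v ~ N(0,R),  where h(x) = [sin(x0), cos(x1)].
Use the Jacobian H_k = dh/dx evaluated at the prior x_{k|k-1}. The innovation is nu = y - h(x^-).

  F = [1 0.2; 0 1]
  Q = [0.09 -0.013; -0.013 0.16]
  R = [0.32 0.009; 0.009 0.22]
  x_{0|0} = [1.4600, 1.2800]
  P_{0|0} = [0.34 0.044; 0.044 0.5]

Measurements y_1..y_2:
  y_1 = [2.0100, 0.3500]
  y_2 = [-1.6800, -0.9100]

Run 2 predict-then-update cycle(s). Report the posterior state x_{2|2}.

step 1: x^-=[1.7160, 1.2800]  P^-=[0.4676 0.1310; 0.1310 0.6600]  H_jac=[-0.1447 0.0000; 0.0000 -0.9580]  S=[0.3298 0.0272; 0.0272 0.8257]  K=[-0.1932 -0.1456; 0.0056 -0.7659]  nu=[1.0205, 0.0633]  x^+=[1.5097, 1.2372]  P^+=[0.4363 0.0353; 0.0353 0.1758]
step 2: x^-=[1.7571, 1.2372]  P^-=[0.5474 0.0574; 0.0574 0.3358]  H_jac=[-0.1852 0.0000; 0.0000 -0.9449]  S=[0.3388 0.0191; 0.0191 0.5198]  K=[-0.2940 -0.0936; 0.0029 -0.6105]  nu=[-2.6627, -1.2374]  x^+=[2.6558, 1.9849]  P^+=[0.5125 0.0246; 0.0246 0.1421]

x_post = [2.6558, 1.9849]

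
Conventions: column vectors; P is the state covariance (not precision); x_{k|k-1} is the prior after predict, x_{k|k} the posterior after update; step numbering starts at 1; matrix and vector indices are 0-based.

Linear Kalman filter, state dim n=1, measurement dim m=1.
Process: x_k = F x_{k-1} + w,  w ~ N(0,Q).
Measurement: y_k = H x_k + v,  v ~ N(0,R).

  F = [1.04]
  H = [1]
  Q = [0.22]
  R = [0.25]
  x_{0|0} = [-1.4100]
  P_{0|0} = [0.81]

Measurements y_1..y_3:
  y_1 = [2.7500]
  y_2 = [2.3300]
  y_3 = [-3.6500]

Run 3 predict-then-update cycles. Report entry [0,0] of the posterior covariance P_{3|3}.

step 1: x^-=[-1.4664]  P^-=[1.0961]  S=[1.3461]  K=[0.8143]  nu=[4.2164]  x^+=[1.9669]  P^+=[0.2036]
step 2: x^-=[2.0456]  P^-=[0.4402]  S=[0.6902]  K=[0.6378]  nu=[0.2844]  x^+=[2.2270]  P^+=[0.1594]
step 3: x^-=[2.3161]  P^-=[0.3925]  S=[0.6425]  K=[0.6109]  nu=[-5.9661]  x^+=[-1.3284]  P^+=[0.1527]

P_post[0,0] = 0.1527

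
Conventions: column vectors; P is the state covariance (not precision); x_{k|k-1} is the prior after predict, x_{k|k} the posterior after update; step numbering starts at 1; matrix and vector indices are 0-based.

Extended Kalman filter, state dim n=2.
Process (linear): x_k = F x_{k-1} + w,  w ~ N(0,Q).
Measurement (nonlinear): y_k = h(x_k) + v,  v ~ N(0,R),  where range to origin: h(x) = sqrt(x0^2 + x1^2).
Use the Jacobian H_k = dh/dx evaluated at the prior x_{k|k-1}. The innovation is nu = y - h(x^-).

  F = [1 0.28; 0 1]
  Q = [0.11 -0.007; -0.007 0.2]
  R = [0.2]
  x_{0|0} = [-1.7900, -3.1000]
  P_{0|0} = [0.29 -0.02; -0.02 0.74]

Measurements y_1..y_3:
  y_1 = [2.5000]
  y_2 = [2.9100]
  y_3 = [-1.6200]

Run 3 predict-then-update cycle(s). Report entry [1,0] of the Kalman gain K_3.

K[1,0] = -0.4899

step 1: x^-=[-2.6580, -3.1000]  P^-=[0.4468 0.1802; 0.1802 0.9400]  H_jac=[-0.6509 -0.7592]  S=[1.1091]  K=[-0.3856; -0.7491]  nu=[-1.5835]  x^+=[-2.0475, -1.9137]  P^+=[0.2819 -0.1402; -0.1402 0.3175]
step 2: x^-=[-2.5833, -1.9137]  P^-=[0.3383 -0.0583; -0.0583 0.5175]  H_jac=[-0.8035 -0.5953]  S=[0.5461]  K=[-0.4343; -0.4784]  nu=[-0.3049]  x^+=[-2.4509, -1.7678]  P^+=[0.2353 -0.1717; -0.1717 0.3925]
step 3: x^-=[-2.9459, -1.7678]  P^-=[0.2799 -0.0688; -0.0688 0.5925]  H_jac=[-0.8575 -0.5146]  S=[0.5020]  K=[-0.4076; -0.4899]  nu=[-5.0556]  x^+=[-0.8851, 0.7087]  P^+=[0.1965 -0.1690; -0.1690 0.4721]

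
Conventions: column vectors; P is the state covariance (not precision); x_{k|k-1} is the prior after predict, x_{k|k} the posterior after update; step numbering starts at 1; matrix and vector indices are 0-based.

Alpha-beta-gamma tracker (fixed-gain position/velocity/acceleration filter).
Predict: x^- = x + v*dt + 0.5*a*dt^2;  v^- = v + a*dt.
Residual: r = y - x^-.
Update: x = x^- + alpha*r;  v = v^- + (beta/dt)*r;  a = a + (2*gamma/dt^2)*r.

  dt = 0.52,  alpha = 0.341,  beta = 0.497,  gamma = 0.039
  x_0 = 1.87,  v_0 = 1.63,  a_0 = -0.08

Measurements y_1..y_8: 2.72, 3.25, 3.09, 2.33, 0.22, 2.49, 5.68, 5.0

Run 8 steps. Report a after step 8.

a_post = 1.5506

step 1: x_pred=2.7068  r=0.0132  x^+=2.7113  v^+=1.6010  a^+=-0.0762
step 2: x_pred=3.5335  r=-0.2835  x^+=3.4368  v^+=1.2904  a^+=-0.1580
step 3: x_pred=4.0865  r=-0.9965  x^+=3.7467  v^+=0.2558  a^+=-0.4454
step 4: x_pred=3.8195  r=-1.4895  x^+=3.3116  v^+=-1.3994  a^+=-0.8751
step 5: x_pred=2.4656  r=-2.2456  x^+=1.6998  v^+=-4.0007  a^+=-1.5229
step 6: x_pred=-0.5864  r=3.0764  x^+=0.4626  v^+=-1.8523  a^+=-0.6354
step 7: x_pred=-0.5864  r=6.2664  x^+=1.5504  v^+=3.8066  a^+=1.1722
step 8: x_pred=3.6883  r=1.3117  x^+=4.1356  v^+=5.6698  a^+=1.5506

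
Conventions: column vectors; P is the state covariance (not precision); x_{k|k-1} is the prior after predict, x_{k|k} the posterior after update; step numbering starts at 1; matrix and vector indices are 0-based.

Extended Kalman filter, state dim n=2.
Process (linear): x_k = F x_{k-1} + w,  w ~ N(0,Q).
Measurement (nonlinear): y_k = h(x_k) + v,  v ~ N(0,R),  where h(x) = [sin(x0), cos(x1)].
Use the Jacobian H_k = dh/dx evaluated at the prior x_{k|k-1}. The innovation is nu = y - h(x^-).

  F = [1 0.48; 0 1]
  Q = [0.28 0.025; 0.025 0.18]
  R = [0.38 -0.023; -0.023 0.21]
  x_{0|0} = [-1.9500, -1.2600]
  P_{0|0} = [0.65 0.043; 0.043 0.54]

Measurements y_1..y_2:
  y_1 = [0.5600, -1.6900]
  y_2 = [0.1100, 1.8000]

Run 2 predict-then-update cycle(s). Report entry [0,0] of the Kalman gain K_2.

step 1: x^-=[-2.5548, -1.2600]  P^-=[1.0957 0.3272; 0.3272 0.7200]  H_jac=[-0.8327 0.0000; 0.0000 0.9521]  S=[1.1398 -0.2824; -0.2824 0.8627]  K=[-0.7738 0.1078; -0.0459 0.7796]  nu=[1.1137, -1.9958]  x^+=[-3.6317, -2.8671]  P^+=[0.3561 0.0425; 0.0425 0.1731]
step 2: x^-=[-5.0079, -2.8671]  P^-=[0.7167 0.1505; 0.1505 0.3531]  H_jac=[0.2912 0.0000; 0.0000 0.2711]  S=[0.4408 -0.0111; -0.0111 0.2359]  K=[0.4785 0.1955; 0.1098 0.4108]  nu=[-0.8466, 2.7626]  x^+=[-4.8729, -1.8251]  P^+=[0.6089 0.1109; 0.1109 0.3089]

K[0,0] = 0.4785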